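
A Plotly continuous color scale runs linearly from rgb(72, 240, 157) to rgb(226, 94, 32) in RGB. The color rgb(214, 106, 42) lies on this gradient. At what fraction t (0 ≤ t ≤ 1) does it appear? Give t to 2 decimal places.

0.92

Invert the lerp on the R channel (largest span, 154): t = (214 − 72) / (226 − 72) = 142/154 = 0.92208.
Check on G: (106 − 240)/(94 − 240) = 0.9178 ✓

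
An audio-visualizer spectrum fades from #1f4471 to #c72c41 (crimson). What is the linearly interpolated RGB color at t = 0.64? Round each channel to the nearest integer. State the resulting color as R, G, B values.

(139, 53, 82)

#1f4471 → (31, 68, 113); #c72c41 → (199, 44, 65).
R = 31 + 0.64 × (199 − 31) = 31 + 0.64 × 168 = 138.52 → 139
G = 68 + 0.64 × (44 − 68) = 68 + 0.64 × -24 = 52.64 → 53
B = 113 + 0.64 × (65 − 113) = 113 + 0.64 × -48 = 82.28 → 82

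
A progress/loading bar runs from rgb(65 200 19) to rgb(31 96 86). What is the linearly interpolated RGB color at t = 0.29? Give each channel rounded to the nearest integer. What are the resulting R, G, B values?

R = 65 + 0.29 × (31 − 65) = 65 + 0.29 × -34 = 55.14 → 55
G = 200 + 0.29 × (96 − 200) = 200 + 0.29 × -104 = 169.84 → 170
B = 19 + 0.29 × (86 − 19) = 19 + 0.29 × 67 = 38.43 → 38
So the blended color is (55, 170, 38), about #37aa26.

(55, 170, 38)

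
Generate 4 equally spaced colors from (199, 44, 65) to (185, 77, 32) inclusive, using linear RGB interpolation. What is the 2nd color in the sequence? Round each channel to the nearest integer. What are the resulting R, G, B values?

(194, 55, 54)

With 4 swatches and endpoints inclusive, swatch 2 sits at t = (2 − 1)/(4 − 1) = 1/3 ≈ 0.3333.
R = 199 + 0.3333 × (185 − 199) = 194.334 → 194
G = 44 + 0.3333 × (77 − 44) = 54.999 → 55
B = 65 + 0.3333 × (32 − 65) = 54.001 → 54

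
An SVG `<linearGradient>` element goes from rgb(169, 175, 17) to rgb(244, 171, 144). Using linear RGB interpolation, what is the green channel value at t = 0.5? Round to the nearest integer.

173

G = 175 + 0.5 × (171 − 175) = 173 → 173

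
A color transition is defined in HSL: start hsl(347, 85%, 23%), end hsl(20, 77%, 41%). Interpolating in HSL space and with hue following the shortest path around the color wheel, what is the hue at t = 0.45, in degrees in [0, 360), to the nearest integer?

Hue: 20 − 347 = -327°, but |-327| > 180 so the shorter arc goes the other way: Δh = -327 + 360 = 33°.
H = 347 + 0.45 × (33) = 361.85 → 362 → 362 mod 360 = 2°

2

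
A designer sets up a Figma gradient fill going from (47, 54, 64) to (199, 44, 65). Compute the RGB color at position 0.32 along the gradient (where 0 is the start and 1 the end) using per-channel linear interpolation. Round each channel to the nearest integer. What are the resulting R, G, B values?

R = 47 + 0.32 × (199 − 47) = 47 + 0.32 × 152 = 95.64 → 96
G = 54 + 0.32 × (44 − 54) = 54 + 0.32 × -10 = 50.8 → 51
B = 64 + 0.32 × (65 − 64) = 64 + 0.32 × 1 = 64.32 → 64

(96, 51, 64)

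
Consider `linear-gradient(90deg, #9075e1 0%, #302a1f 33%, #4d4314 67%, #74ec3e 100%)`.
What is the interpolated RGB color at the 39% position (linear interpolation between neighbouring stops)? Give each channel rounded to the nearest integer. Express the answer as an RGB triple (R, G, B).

(53, 46, 29)

39% lies between the 33% and 67% stops, so the local fraction is t = (39 − 33)/(67 − 33) = 6/34 ≈ 0.1765.
#302a1f → (48, 42, 31); #4d4314 → (77, 67, 20).
R = 48 + 0.1765 × (77 − 48) = 53.118 → 53
G = 42 + 0.1765 × (67 − 42) = 46.413 → 46
B = 31 + 0.1765 × (20 − 31) = 29.058 → 29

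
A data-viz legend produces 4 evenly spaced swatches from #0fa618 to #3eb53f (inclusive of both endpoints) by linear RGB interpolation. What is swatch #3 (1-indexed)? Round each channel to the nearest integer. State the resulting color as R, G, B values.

With 4 swatches and endpoints inclusive, swatch 3 sits at t = (3 − 1)/(4 − 1) = 2/3 ≈ 0.6667.
#0fa618 → (15, 166, 24); #3eb53f → (62, 181, 63).
R = 15 + 0.6667 × (62 − 15) = 46.335 → 46
G = 166 + 0.6667 × (181 − 166) = 176 → 176
B = 24 + 0.6667 × (63 − 24) = 50.001 → 50

(46, 176, 50)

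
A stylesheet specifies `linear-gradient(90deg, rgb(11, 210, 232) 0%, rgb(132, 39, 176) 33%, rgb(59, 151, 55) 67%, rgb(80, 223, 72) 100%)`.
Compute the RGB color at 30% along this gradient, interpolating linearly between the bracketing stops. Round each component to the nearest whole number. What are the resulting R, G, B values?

30% lies between the 0% and 33% stops, so the local fraction is t = (30 − 0)/(33 − 0) = 30/33 ≈ 0.9091.
R = 11 + 0.9091 × (132 − 11) = 121.001 → 121
G = 210 + 0.9091 × (39 − 210) = 54.544 → 55
B = 232 + 0.9091 × (176 − 232) = 181.09 → 181

(121, 55, 181)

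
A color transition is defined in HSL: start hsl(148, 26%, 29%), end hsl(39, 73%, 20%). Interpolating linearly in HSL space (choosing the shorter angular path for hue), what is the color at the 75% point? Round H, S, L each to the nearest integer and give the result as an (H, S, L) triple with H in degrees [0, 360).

Hue arc: Δh = 39 − 148 = -109° (|Δh| ≤ 180, already the shorter path).
H = 148 + 0.75 × (-109) = 66.25 → 66°
S = 26 + 0.75 × (73 − 26) = 61.25 → 61%
L = 29 + 0.75 × (20 − 29) = 22.25 → 22%

(66, 61, 22)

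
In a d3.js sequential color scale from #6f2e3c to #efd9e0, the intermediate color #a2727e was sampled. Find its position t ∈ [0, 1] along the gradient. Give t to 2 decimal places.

Invert the lerp on the G channel (largest span, 171): t = (114 − 46) / (217 − 46) = 68/171 = 0.39766.
Check on R: (162 − 111)/(239 − 111) = 0.3984 ✓

0.40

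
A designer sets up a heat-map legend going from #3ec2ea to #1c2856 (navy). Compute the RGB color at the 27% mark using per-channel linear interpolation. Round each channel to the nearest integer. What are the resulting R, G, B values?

(53, 152, 194)

#3ec2ea → (62, 194, 234); #1c2856 → (28, 40, 86).
27% corresponds to t = 0.27.
R = 62 + 0.27 × (28 − 62) = 62 + 0.27 × -34 = 52.82 → 53
G = 194 + 0.27 × (40 − 194) = 194 + 0.27 × -154 = 152.42 → 152
B = 234 + 0.27 × (86 − 234) = 234 + 0.27 × -148 = 194.04 → 194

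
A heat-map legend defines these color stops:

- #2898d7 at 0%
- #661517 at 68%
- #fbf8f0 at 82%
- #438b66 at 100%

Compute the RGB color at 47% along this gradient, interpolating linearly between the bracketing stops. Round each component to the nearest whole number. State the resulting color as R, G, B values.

(83, 61, 82)

47% lies between the 0% and 68% stops, so the local fraction is t = (47 − 0)/(68 − 0) = 47/68 ≈ 0.6912.
#2898d7 → (40, 152, 215); #661517 → (102, 21, 23).
R = 40 + 0.6912 × (102 − 40) = 82.854 → 83
G = 152 + 0.6912 × (21 − 152) = 61.453 → 61
B = 215 + 0.6912 × (23 − 215) = 82.29 → 82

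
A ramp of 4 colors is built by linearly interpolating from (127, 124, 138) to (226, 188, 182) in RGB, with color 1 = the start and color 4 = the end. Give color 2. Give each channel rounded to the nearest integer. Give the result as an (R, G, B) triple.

(160, 145, 153)

With 4 swatches and endpoints inclusive, swatch 2 sits at t = (2 − 1)/(4 − 1) = 1/3 ≈ 0.3333.
R = 127 + 0.3333 × (226 − 127) = 159.997 → 160
G = 124 + 0.3333 × (188 − 124) = 145.331 → 145
B = 138 + 0.3333 × (182 − 138) = 152.665 → 153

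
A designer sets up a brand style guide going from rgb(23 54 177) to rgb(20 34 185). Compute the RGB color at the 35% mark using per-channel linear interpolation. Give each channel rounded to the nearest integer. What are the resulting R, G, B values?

35% corresponds to t = 0.35.
R = 23 + 0.35 × (20 − 23) = 23 + 0.35 × -3 = 21.95 → 22
G = 54 + 0.35 × (34 − 54) = 54 + 0.35 × -20 = 47 → 47
B = 177 + 0.35 × (185 − 177) = 177 + 0.35 × 8 = 179.8 → 180

(22, 47, 180)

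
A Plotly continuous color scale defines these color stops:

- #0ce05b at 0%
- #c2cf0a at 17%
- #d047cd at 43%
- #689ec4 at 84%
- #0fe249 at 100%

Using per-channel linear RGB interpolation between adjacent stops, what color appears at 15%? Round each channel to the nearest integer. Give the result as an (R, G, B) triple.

15% lies between the 0% and 17% stops, so the local fraction is t = (15 − 0)/(17 − 0) = 15/17 ≈ 0.8824.
#0ce05b → (12, 224, 91); #c2cf0a → (194, 207, 10).
R = 12 + 0.8824 × (194 − 12) = 172.597 → 173
G = 224 + 0.8824 × (207 − 224) = 208.999 → 209
B = 91 + 0.8824 × (10 − 91) = 19.526 → 20

(173, 209, 20)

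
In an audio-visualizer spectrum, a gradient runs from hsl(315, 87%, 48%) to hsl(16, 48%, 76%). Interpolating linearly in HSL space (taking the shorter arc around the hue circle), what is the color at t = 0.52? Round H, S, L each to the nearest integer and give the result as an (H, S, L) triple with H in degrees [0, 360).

Hue: 16 − 315 = -299°, but |-299| > 180 so the shorter arc goes the other way: Δh = -299 + 360 = 61°.
H = 315 + 0.52 × (61) = 346.72 → 347°
S = 87 + 0.52 × (48 − 87) = 66.72 → 67%
L = 48 + 0.52 × (76 − 48) = 62.56 → 63%

(347, 67, 63)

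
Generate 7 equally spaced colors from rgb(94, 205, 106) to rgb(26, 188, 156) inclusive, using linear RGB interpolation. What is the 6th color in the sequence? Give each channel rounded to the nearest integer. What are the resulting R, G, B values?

With 7 swatches and endpoints inclusive, swatch 6 sits at t = (6 − 1)/(7 − 1) = 5/6 ≈ 0.8333.
R = 94 + 0.8333 × (26 − 94) = 37.336 → 37
G = 205 + 0.8333 × (188 − 205) = 190.834 → 191
B = 106 + 0.8333 × (156 − 106) = 147.665 → 148

(37, 191, 148)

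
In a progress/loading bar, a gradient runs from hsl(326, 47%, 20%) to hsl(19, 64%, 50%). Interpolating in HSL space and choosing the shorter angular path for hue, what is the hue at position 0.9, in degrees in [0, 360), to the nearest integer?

14

Hue: 19 − 326 = -307°, but |-307| > 180 so the shorter arc goes the other way: Δh = -307 + 360 = 53°.
H = 326 + 0.9 × (53) = 373.7 → 374 → 374 mod 360 = 14°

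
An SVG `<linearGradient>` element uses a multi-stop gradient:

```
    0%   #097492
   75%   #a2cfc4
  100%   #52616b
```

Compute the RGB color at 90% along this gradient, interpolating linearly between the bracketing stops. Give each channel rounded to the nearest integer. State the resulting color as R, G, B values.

(114, 141, 143)

90% lies between the 75% and 100% stops, so the local fraction is t = (90 − 75)/(100 − 75) = 15/25 ≈ 0.6.
#a2cfc4 → (162, 207, 196); #52616b → (82, 97, 107).
R = 162 + 0.6 × (82 − 162) = 114 → 114
G = 207 + 0.6 × (97 − 207) = 141 → 141
B = 196 + 0.6 × (107 − 196) = 142.6 → 143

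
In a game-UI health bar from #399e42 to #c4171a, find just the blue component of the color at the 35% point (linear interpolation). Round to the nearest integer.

B₁ = 66 (from #399e42), B₂ = 26 (from #c4171a).
B = 66 + 0.35 × (26 − 66) = 52 → 52

52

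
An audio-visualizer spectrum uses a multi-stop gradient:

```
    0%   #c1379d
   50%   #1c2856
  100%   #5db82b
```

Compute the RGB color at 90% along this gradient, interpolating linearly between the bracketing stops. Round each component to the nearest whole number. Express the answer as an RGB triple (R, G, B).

(80, 155, 52)

90% lies between the 50% and 100% stops, so the local fraction is t = (90 − 50)/(100 − 50) = 40/50 ≈ 0.8.
#1c2856 → (28, 40, 86); #5db82b → (93, 184, 43).
R = 28 + 0.8 × (93 − 28) = 80 → 80
G = 40 + 0.8 × (184 − 40) = 155.2 → 155
B = 86 + 0.8 × (43 − 86) = 51.6 → 52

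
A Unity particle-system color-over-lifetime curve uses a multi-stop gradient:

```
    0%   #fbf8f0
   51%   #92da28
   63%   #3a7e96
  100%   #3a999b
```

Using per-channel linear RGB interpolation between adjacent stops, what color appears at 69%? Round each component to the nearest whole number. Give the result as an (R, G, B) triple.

(58, 130, 151)

69% lies between the 63% and 100% stops, so the local fraction is t = (69 − 63)/(100 − 63) = 6/37 ≈ 0.1622.
#3a7e96 → (58, 126, 150); #3a999b → (58, 153, 155).
R = 58 + 0.1622 × (58 − 58) = 58 → 58
G = 126 + 0.1622 × (153 − 126) = 130.379 → 130
B = 150 + 0.1622 × (155 − 150) = 150.811 → 151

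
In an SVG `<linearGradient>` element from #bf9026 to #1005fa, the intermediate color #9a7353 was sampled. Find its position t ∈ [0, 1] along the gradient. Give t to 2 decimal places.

0.21

Invert the lerp on the B channel (largest span, 212): t = (83 − 38) / (250 − 38) = 45/212 = 0.21226.
Check on R: (154 − 191)/(16 − 191) = 0.2114 ✓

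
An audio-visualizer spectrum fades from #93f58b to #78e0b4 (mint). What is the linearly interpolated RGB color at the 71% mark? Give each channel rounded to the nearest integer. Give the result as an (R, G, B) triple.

(128, 230, 168)

#93f58b → (147, 245, 139); #78e0b4 → (120, 224, 180).
71% corresponds to t = 0.71.
R = 147 + 0.71 × (120 − 147) = 147 + 0.71 × -27 = 127.83 → 128
G = 245 + 0.71 × (224 − 245) = 245 + 0.71 × -21 = 230.09 → 230
B = 139 + 0.71 × (180 − 139) = 139 + 0.71 × 41 = 168.11 → 168
So the blended color is (128, 230, 168), about #80e6a8.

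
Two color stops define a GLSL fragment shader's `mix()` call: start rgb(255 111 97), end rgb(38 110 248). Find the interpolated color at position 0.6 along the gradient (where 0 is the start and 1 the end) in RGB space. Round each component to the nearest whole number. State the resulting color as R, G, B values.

(125, 110, 188)

R = 255 + 0.6 × (38 − 255) = 255 + 0.6 × -217 = 124.8 → 125
G = 111 + 0.6 × (110 − 111) = 111 + 0.6 × -1 = 110.4 → 110
B = 97 + 0.6 × (248 − 97) = 97 + 0.6 × 151 = 187.6 → 188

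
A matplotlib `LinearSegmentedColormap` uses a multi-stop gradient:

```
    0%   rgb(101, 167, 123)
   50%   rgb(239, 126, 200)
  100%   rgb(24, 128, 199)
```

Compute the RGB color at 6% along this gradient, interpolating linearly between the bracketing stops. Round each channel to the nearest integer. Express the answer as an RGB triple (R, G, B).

6% lies between the 0% and 50% stops, so the local fraction is t = (6 − 0)/(50 − 0) = 6/50 ≈ 0.12.
R = 101 + 0.12 × (239 − 101) = 117.56 → 118
G = 167 + 0.12 × (126 − 167) = 162.08 → 162
B = 123 + 0.12 × (200 − 123) = 132.24 → 132

(118, 162, 132)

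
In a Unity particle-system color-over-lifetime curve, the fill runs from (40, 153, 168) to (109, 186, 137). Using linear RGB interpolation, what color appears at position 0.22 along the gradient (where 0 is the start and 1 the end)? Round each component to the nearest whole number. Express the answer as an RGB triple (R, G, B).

(55, 160, 161)

R = 40 + 0.22 × (109 − 40) = 40 + 0.22 × 69 = 55.18 → 55
G = 153 + 0.22 × (186 − 153) = 153 + 0.22 × 33 = 160.26 → 160
B = 168 + 0.22 × (137 − 168) = 168 + 0.22 × -31 = 161.18 → 161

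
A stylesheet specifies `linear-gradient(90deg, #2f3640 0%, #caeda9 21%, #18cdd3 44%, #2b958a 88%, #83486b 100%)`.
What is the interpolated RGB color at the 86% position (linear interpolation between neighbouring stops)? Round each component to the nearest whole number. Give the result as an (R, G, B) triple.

86% lies between the 44% and 88% stops, so the local fraction is t = (86 − 44)/(88 − 44) = 42/44 ≈ 0.9545.
#18cdd3 → (24, 205, 211); #2b958a → (43, 149, 138).
R = 24 + 0.9545 × (43 − 24) = 42.136 → 42
G = 205 + 0.9545 × (149 − 205) = 151.548 → 152
B = 211 + 0.9545 × (138 − 211) = 141.322 → 141

(42, 152, 141)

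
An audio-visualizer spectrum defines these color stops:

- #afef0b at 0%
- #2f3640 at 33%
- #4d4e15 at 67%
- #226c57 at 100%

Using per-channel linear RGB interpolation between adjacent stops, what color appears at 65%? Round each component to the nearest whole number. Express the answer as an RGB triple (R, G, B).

65% lies between the 33% and 67% stops, so the local fraction is t = (65 − 33)/(67 − 33) = 32/34 ≈ 0.9412.
#2f3640 → (47, 54, 64); #4d4e15 → (77, 78, 21).
R = 47 + 0.9412 × (77 − 47) = 75.236 → 75
G = 54 + 0.9412 × (78 − 54) = 76.589 → 77
B = 64 + 0.9412 × (21 − 64) = 23.528 → 24

(75, 77, 24)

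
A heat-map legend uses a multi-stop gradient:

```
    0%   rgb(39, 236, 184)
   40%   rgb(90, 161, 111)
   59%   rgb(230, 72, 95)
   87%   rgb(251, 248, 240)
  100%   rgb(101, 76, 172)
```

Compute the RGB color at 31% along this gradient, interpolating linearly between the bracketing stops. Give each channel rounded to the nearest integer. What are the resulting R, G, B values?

31% lies between the 0% and 40% stops, so the local fraction is t = (31 − 0)/(40 − 0) = 31/40 ≈ 0.775.
R = 39 + 0.775 × (90 − 39) = 78.525 → 79
G = 236 + 0.775 × (161 − 236) = 177.875 → 178
B = 184 + 0.775 × (111 − 184) = 127.425 → 127

(79, 178, 127)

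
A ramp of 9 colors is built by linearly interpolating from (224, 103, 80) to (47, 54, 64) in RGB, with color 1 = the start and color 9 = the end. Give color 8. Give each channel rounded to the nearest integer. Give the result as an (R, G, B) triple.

With 9 swatches and endpoints inclusive, swatch 8 sits at t = (8 − 1)/(9 − 1) = 7/8 ≈ 0.875.
R = 224 + 0.875 × (47 − 224) = 69.125 → 69
G = 103 + 0.875 × (54 − 103) = 60.125 → 60
B = 80 + 0.875 × (64 − 80) = 66 → 66

(69, 60, 66)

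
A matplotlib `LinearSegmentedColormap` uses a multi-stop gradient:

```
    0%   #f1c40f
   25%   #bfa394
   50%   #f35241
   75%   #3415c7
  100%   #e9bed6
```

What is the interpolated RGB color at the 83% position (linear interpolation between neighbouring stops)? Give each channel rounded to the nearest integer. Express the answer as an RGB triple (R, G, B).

(110, 75, 204)

83% lies between the 75% and 100% stops, so the local fraction is t = (83 − 75)/(100 − 75) = 8/25 ≈ 0.32.
#3415c7 → (52, 21, 199); #e9bed6 → (233, 190, 214).
R = 52 + 0.32 × (233 − 52) = 109.92 → 110
G = 21 + 0.32 × (190 − 21) = 75.08 → 75
B = 199 + 0.32 × (214 − 199) = 203.8 → 204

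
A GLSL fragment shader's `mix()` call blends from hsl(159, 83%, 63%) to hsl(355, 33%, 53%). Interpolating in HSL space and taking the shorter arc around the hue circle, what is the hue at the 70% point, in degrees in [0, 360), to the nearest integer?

Hue: 355 − 159 = 196°, but |196| > 180 so the shorter arc goes the other way: Δh = 196 − 360 = -164°.
H = 159 + 0.7 × (-164) = 44.2 → 44°

44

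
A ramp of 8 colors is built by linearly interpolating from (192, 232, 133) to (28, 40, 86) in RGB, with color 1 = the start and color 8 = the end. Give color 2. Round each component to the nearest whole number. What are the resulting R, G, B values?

(169, 205, 126)

With 8 swatches and endpoints inclusive, swatch 2 sits at t = (2 − 1)/(8 − 1) = 1/7 ≈ 0.1429.
R = 192 + 0.1429 × (28 − 192) = 168.564 → 169
G = 232 + 0.1429 × (40 − 232) = 204.563 → 205
B = 133 + 0.1429 × (86 − 133) = 126.284 → 126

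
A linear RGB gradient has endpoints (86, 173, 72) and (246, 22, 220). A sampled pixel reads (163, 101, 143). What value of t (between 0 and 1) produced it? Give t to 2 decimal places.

Invert the lerp on the R channel (largest span, 160): t = (163 − 86) / (246 − 86) = 77/160 = 0.48125.
Check on G: (101 − 173)/(22 − 173) = 0.4768 ✓

0.48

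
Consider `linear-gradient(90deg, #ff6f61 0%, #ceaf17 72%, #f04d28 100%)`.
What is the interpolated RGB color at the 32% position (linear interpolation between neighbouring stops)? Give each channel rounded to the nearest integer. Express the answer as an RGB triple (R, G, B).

32% lies between the 0% and 72% stops, so the local fraction is t = (32 − 0)/(72 − 0) = 32/72 ≈ 0.4444.
#ff6f61 → (255, 111, 97); #ceaf17 → (206, 175, 23).
R = 255 + 0.4444 × (206 − 255) = 233.224 → 233
G = 111 + 0.4444 × (175 − 111) = 139.442 → 139
B = 97 + 0.4444 × (23 − 97) = 64.114 → 64

(233, 139, 64)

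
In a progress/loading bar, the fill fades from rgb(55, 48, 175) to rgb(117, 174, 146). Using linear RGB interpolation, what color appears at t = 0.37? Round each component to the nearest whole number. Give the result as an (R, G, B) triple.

(78, 95, 164)

R = 55 + 0.37 × (117 − 55) = 55 + 0.37 × 62 = 77.94 → 78
G = 48 + 0.37 × (174 − 48) = 48 + 0.37 × 126 = 94.62 → 95
B = 175 + 0.37 × (146 − 175) = 175 + 0.37 × -29 = 164.27 → 164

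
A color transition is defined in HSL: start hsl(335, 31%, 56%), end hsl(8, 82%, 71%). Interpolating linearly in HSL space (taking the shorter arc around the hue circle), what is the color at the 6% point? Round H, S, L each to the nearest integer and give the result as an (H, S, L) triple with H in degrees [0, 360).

(337, 34, 57)

Hue: 8 − 335 = -327°, but |-327| > 180 so the shorter arc goes the other way: Δh = -327 + 360 = 33°.
H = 335 + 0.06 × (33) = 336.98 → 337°
S = 31 + 0.06 × (82 − 31) = 34.06 → 34%
L = 56 + 0.06 × (71 − 56) = 56.9 → 57%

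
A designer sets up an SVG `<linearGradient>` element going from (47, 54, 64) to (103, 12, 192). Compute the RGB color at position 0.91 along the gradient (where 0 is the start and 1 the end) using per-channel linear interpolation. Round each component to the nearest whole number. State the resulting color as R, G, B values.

R = 47 + 0.91 × (103 − 47) = 47 + 0.91 × 56 = 97.96 → 98
G = 54 + 0.91 × (12 − 54) = 54 + 0.91 × -42 = 15.78 → 16
B = 64 + 0.91 × (192 − 64) = 64 + 0.91 × 128 = 180.48 → 180
So the blended color is (98, 16, 180), about #6210b4.

(98, 16, 180)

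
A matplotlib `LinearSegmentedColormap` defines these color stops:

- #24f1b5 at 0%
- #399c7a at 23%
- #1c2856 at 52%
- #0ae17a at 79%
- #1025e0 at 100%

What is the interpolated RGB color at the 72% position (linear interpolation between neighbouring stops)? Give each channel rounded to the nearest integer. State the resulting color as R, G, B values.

72% lies between the 52% and 79% stops, so the local fraction is t = (72 − 52)/(79 − 52) = 20/27 ≈ 0.7407.
#1c2856 → (28, 40, 86); #0ae17a → (10, 225, 122).
R = 28 + 0.7407 × (10 − 28) = 14.667 → 15
G = 40 + 0.7407 × (225 − 40) = 177.03 → 177
B = 86 + 0.7407 × (122 − 86) = 112.665 → 113

(15, 177, 113)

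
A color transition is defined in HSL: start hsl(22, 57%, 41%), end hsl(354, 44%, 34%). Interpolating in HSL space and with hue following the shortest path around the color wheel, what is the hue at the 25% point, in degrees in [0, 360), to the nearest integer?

Hue: 354 − 22 = 332°, but |332| > 180 so the shorter arc goes the other way: Δh = 332 − 360 = -28°.
H = 22 + 0.25 × (-28) = 15 → 15°

15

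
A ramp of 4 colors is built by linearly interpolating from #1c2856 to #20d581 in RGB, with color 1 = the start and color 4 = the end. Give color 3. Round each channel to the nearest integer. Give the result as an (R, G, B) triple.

With 4 swatches and endpoints inclusive, swatch 3 sits at t = (3 − 1)/(4 − 1) = 2/3 ≈ 0.6667.
#1c2856 → (28, 40, 86); #20d581 → (32, 213, 129).
R = 28 + 0.6667 × (32 − 28) = 30.667 → 31
G = 40 + 0.6667 × (213 − 40) = 155.339 → 155
B = 86 + 0.6667 × (129 − 86) = 114.668 → 115

(31, 155, 115)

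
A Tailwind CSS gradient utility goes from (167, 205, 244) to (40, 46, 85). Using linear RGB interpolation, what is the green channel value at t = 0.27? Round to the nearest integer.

G = 205 + 0.27 × (46 − 205) = 162.07 → 162

162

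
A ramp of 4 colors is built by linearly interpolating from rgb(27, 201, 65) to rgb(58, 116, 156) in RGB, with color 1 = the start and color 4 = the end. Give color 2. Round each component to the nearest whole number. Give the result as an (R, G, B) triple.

With 4 swatches and endpoints inclusive, swatch 2 sits at t = (2 − 1)/(4 − 1) = 1/3 ≈ 0.3333.
R = 27 + 0.3333 × (58 − 27) = 37.332 → 37
G = 201 + 0.3333 × (116 − 201) = 172.669 → 173
B = 65 + 0.3333 × (156 − 65) = 95.33 → 95

(37, 173, 95)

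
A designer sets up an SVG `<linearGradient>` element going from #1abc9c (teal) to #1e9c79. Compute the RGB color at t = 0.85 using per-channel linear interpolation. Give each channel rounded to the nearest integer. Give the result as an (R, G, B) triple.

(29, 161, 126)

#1abc9c → (26, 188, 156); #1e9c79 → (30, 156, 121).
R = 26 + 0.85 × (30 − 26) = 26 + 0.85 × 4 = 29.4 → 29
G = 188 + 0.85 × (156 − 188) = 188 + 0.85 × -32 = 160.8 → 161
B = 156 + 0.85 × (121 − 156) = 156 + 0.85 × -35 = 126.25 → 126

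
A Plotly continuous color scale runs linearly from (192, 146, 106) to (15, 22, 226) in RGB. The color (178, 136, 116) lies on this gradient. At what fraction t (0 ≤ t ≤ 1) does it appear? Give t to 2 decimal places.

Invert the lerp on the R channel (largest span, 177): t = (178 − 192) / (15 − 192) = -14/-177 = 0.079096.
Check on G: (136 − 146)/(22 − 146) = 0.08065 ✓

0.08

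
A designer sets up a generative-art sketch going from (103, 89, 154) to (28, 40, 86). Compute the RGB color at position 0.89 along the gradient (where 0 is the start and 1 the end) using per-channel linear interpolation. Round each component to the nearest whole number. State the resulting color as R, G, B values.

R = 103 + 0.89 × (28 − 103) = 103 + 0.89 × -75 = 36.25 → 36
G = 89 + 0.89 × (40 − 89) = 89 + 0.89 × -49 = 45.39 → 45
B = 154 + 0.89 × (86 − 154) = 154 + 0.89 × -68 = 93.48 → 93
So the blended color is (36, 45, 93), about #242d5d.

(36, 45, 93)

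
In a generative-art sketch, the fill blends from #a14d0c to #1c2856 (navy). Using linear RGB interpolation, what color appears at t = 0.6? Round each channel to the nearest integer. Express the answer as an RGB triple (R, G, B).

#a14d0c → (161, 77, 12); #1c2856 → (28, 40, 86).
R = 161 + 0.6 × (28 − 161) = 161 + 0.6 × -133 = 81.2 → 81
G = 77 + 0.6 × (40 − 77) = 77 + 0.6 × -37 = 54.8 → 55
B = 12 + 0.6 × (86 − 12) = 12 + 0.6 × 74 = 56.4 → 56

(81, 55, 56)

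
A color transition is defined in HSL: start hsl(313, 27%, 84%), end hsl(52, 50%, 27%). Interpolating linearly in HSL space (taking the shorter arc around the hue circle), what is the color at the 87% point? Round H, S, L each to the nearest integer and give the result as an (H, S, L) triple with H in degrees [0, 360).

(39, 47, 34)

Hue: 52 − 313 = -261°, but |-261| > 180 so the shorter arc goes the other way: Δh = -261 + 360 = 99°.
H = 313 + 0.87 × (99) = 399.13 → 399 → 399 mod 360 = 39°
S = 27 + 0.87 × (50 − 27) = 47.01 → 47%
L = 84 + 0.87 × (27 − 84) = 34.41 → 34%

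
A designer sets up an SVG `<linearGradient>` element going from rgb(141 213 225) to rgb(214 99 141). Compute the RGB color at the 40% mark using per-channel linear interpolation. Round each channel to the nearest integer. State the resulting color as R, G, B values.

40% corresponds to t = 0.4.
R = 141 + 0.4 × (214 − 141) = 141 + 0.4 × 73 = 170.2 → 170
G = 213 + 0.4 × (99 − 213) = 213 + 0.4 × -114 = 167.4 → 167
B = 225 + 0.4 × (141 − 225) = 225 + 0.4 × -84 = 191.4 → 191

(170, 167, 191)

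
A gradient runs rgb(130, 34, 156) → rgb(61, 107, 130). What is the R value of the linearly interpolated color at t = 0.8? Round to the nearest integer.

R = 130 + 0.8 × (61 − 130) = 74.8 → 75

75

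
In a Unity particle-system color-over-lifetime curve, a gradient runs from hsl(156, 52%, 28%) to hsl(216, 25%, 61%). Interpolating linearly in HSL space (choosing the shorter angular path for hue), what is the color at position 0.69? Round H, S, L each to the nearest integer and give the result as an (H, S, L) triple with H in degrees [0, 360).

Hue arc: Δh = 216 − 156 = 60° (|Δh| ≤ 180, already the shorter path).
H = 156 + 0.69 × (60) = 197.4 → 197°
S = 52 + 0.69 × (25 − 52) = 33.37 → 33%
L = 28 + 0.69 × (61 − 28) = 50.77 → 51%

(197, 33, 51)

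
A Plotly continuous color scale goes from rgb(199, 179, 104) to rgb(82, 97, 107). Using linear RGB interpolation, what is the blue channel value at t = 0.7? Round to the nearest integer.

B = 104 + 0.7 × (107 − 104) = 106.1 → 106

106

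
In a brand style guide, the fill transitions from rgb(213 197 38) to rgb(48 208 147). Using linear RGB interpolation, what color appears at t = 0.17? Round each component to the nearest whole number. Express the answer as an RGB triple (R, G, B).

R = 213 + 0.17 × (48 − 213) = 213 + 0.17 × -165 = 184.95 → 185
G = 197 + 0.17 × (208 − 197) = 197 + 0.17 × 11 = 198.87 → 199
B = 38 + 0.17 × (147 − 38) = 38 + 0.17 × 109 = 56.53 → 57
So the blended color is (185, 199, 57), about #b9c739.

(185, 199, 57)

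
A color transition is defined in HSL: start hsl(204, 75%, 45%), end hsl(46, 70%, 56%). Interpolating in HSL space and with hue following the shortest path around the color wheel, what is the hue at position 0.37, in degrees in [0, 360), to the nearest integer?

Hue arc: Δh = 46 − 204 = -158° (|Δh| ≤ 180, already the shorter path).
H = 204 + 0.37 × (-158) = 145.54 → 146°

146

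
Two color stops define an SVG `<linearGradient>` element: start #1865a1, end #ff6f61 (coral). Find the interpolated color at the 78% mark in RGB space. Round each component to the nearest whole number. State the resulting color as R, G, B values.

(204, 109, 111)

#1865a1 → (24, 101, 161); #ff6f61 → (255, 111, 97).
78% corresponds to t = 0.78.
R = 24 + 0.78 × (255 − 24) = 24 + 0.78 × 231 = 204.18 → 204
G = 101 + 0.78 × (111 − 101) = 101 + 0.78 × 10 = 108.8 → 109
B = 161 + 0.78 × (97 − 161) = 161 + 0.78 × -64 = 111.08 → 111
So the blended color is (204, 109, 111), about #cc6d6f.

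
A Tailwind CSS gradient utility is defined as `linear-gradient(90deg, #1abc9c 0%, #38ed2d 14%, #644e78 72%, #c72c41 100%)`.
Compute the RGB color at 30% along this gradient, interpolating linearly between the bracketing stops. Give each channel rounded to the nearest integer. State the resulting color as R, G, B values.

30% lies between the 14% and 72% stops, so the local fraction is t = (30 − 14)/(72 − 14) = 16/58 ≈ 0.2759.
#38ed2d → (56, 237, 45); #644e78 → (100, 78, 120).
R = 56 + 0.2759 × (100 − 56) = 68.14 → 68
G = 237 + 0.2759 × (78 − 237) = 193.132 → 193
B = 45 + 0.2759 × (120 − 45) = 65.692 → 66

(68, 193, 66)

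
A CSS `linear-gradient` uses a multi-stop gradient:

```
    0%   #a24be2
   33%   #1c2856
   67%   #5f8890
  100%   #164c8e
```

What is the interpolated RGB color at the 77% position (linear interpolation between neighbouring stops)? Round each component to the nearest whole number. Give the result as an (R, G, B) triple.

(73, 118, 143)

77% lies between the 67% and 100% stops, so the local fraction is t = (77 − 67)/(100 − 67) = 10/33 ≈ 0.303.
#5f8890 → (95, 136, 144); #164c8e → (22, 76, 142).
R = 95 + 0.303 × (22 − 95) = 72.881 → 73
G = 136 + 0.303 × (76 − 136) = 117.82 → 118
B = 144 + 0.303 × (142 − 144) = 143.394 → 143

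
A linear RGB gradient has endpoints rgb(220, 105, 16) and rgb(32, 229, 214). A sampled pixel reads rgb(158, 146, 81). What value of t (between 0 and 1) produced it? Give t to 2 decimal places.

Invert the lerp on the B channel (largest span, 198): t = (81 − 16) / (214 − 16) = 65/198 = 0.32828.
Check on R: (158 − 220)/(32 − 220) = 0.3298 ✓

0.33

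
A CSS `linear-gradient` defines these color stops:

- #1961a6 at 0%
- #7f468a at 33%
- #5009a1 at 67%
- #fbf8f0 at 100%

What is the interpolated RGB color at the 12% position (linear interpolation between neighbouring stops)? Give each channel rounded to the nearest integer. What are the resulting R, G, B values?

12% lies between the 0% and 33% stops, so the local fraction is t = (12 − 0)/(33 − 0) = 12/33 ≈ 0.3636.
#1961a6 → (25, 97, 166); #7f468a → (127, 70, 138).
R = 25 + 0.3636 × (127 − 25) = 62.087 → 62
G = 97 + 0.3636 × (70 − 97) = 87.183 → 87
B = 166 + 0.3636 × (138 − 166) = 155.819 → 156

(62, 87, 156)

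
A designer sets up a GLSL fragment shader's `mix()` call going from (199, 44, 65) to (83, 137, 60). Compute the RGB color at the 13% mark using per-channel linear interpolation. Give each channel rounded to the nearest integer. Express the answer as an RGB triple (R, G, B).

(184, 56, 64)

13% corresponds to t = 0.13.
R = 199 + 0.13 × (83 − 199) = 199 + 0.13 × -116 = 183.92 → 184
G = 44 + 0.13 × (137 − 44) = 44 + 0.13 × 93 = 56.09 → 56
B = 65 + 0.13 × (60 − 65) = 65 + 0.13 × -5 = 64.35 → 64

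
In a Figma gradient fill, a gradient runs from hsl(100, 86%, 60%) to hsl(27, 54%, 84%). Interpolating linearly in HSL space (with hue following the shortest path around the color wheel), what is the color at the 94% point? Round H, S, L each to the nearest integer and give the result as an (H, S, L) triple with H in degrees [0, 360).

(31, 56, 83)

Hue arc: Δh = 27 − 100 = -73° (|Δh| ≤ 180, already the shorter path).
H = 100 + 0.94 × (-73) = 31.38 → 31°
S = 86 + 0.94 × (54 − 86) = 55.92 → 56%
L = 60 + 0.94 × (84 − 60) = 82.56 → 83%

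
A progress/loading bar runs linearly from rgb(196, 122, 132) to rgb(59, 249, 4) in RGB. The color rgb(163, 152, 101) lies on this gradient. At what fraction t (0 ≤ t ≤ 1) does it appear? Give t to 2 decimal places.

Invert the lerp on the R channel (largest span, 137): t = (163 − 196) / (59 − 196) = -33/-137 = 0.24088.
Check on G: (152 − 122)/(249 − 122) = 0.2362 ✓

0.24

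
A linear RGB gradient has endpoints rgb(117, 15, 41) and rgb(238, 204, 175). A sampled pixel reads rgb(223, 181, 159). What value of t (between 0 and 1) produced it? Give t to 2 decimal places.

Invert the lerp on the G channel (largest span, 189): t = (181 − 15) / (204 − 15) = 166/189 = 0.87831.
Check on R: (223 − 117)/(238 − 117) = 0.876 ✓

0.88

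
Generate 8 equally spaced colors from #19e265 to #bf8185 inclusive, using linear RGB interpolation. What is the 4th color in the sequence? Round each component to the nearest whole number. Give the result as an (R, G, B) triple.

With 8 swatches and endpoints inclusive, swatch 4 sits at t = (4 − 1)/(8 − 1) = 3/7 ≈ 0.4286.
#19e265 → (25, 226, 101); #bf8185 → (191, 129, 133).
R = 25 + 0.4286 × (191 − 25) = 96.148 → 96
G = 226 + 0.4286 × (129 − 226) = 184.426 → 184
B = 101 + 0.4286 × (133 − 101) = 114.715 → 115

(96, 184, 115)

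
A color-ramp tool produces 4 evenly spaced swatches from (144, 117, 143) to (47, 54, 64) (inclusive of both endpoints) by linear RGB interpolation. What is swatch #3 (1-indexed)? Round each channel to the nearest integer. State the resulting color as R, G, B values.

(79, 75, 90)

With 4 swatches and endpoints inclusive, swatch 3 sits at t = (3 − 1)/(4 − 1) = 2/3 ≈ 0.6667.
R = 144 + 0.6667 × (47 − 144) = 79.33 → 79
G = 117 + 0.6667 × (54 − 117) = 74.998 → 75
B = 143 + 0.6667 × (64 − 143) = 90.331 → 90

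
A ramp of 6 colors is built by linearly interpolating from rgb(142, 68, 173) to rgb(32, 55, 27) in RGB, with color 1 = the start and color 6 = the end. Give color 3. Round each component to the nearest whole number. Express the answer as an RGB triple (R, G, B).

(98, 63, 115)

With 6 swatches and endpoints inclusive, swatch 3 sits at t = (3 − 1)/(6 − 1) = 2/5 ≈ 0.4.
R = 142 + 0.4 × (32 − 142) = 98 → 98
G = 68 + 0.4 × (55 − 68) = 62.8 → 63
B = 173 + 0.4 × (27 − 173) = 114.6 → 115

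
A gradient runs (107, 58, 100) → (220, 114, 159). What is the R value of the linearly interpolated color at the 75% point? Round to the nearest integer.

R = 107 + 0.75 × (220 − 107) = 191.75 → 192

192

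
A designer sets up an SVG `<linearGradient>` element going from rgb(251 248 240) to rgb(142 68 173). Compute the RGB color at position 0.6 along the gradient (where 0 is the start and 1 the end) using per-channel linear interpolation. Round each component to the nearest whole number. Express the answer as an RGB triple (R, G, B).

(186, 140, 200)

R = 251 + 0.6 × (142 − 251) = 251 + 0.6 × -109 = 185.6 → 186
G = 248 + 0.6 × (68 − 248) = 248 + 0.6 × -180 = 140 → 140
B = 240 + 0.6 × (173 − 240) = 240 + 0.6 × -67 = 199.8 → 200
So the blended color is (186, 140, 200), about #ba8cc8.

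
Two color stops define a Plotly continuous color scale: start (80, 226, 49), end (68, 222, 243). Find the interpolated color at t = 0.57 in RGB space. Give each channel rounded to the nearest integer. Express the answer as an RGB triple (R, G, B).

(73, 224, 160)

R = 80 + 0.57 × (68 − 80) = 80 + 0.57 × -12 = 73.16 → 73
G = 226 + 0.57 × (222 − 226) = 226 + 0.57 × -4 = 223.72 → 224
B = 49 + 0.57 × (243 − 49) = 49 + 0.57 × 194 = 159.58 → 160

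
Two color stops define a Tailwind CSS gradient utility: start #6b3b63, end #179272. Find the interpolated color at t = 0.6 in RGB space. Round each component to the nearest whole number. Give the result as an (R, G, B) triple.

(57, 111, 108)

#6b3b63 → (107, 59, 99); #179272 → (23, 146, 114).
R = 107 + 0.6 × (23 − 107) = 107 + 0.6 × -84 = 56.6 → 57
G = 59 + 0.6 × (146 − 59) = 59 + 0.6 × 87 = 111.2 → 111
B = 99 + 0.6 × (114 − 99) = 99 + 0.6 × 15 = 108 → 108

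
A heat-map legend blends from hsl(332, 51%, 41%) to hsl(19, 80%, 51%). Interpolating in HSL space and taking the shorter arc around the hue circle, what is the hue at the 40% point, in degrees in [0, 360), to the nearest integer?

351

Hue: 19 − 332 = -313°, but |-313| > 180 so the shorter arc goes the other way: Δh = -313 + 360 = 47°.
H = 332 + 0.4 × (47) = 350.8 → 351°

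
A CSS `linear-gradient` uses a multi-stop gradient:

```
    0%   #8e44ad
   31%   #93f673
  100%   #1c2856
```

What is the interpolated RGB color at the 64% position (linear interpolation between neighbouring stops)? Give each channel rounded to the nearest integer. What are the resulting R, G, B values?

64% lies between the 31% and 100% stops, so the local fraction is t = (64 − 31)/(100 − 31) = 33/69 ≈ 0.4783.
#93f673 → (147, 246, 115); #1c2856 → (28, 40, 86).
R = 147 + 0.4783 × (28 − 147) = 90.082 → 90
G = 246 + 0.4783 × (40 − 246) = 147.47 → 147
B = 115 + 0.4783 × (86 − 115) = 101.129 → 101

(90, 147, 101)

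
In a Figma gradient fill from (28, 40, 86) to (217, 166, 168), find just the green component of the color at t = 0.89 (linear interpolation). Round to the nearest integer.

152

G = 40 + 0.89 × (166 − 40) = 152.14 → 152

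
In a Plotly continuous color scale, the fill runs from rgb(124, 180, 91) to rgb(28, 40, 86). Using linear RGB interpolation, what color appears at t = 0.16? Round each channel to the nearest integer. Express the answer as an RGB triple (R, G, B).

(109, 158, 90)

R = 124 + 0.16 × (28 − 124) = 124 + 0.16 × -96 = 108.64 → 109
G = 180 + 0.16 × (40 − 180) = 180 + 0.16 × -140 = 157.6 → 158
B = 91 + 0.16 × (86 − 91) = 91 + 0.16 × -5 = 90.2 → 90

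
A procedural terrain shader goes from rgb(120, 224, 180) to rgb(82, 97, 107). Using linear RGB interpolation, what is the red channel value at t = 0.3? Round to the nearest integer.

109

R = 120 + 0.3 × (82 − 120) = 108.6 → 109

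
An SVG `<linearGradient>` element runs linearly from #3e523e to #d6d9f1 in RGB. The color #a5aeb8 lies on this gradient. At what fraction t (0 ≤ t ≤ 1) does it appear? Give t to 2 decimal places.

0.68

Invert the lerp on the B channel (largest span, 179): t = (184 − 62) / (241 − 62) = 122/179 = 0.68156.
Check on R: (165 − 62)/(214 − 62) = 0.6776 ✓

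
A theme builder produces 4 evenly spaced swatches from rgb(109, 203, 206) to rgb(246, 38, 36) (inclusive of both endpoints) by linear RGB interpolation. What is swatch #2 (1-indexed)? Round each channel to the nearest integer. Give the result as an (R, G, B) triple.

With 4 swatches and endpoints inclusive, swatch 2 sits at t = (2 − 1)/(4 − 1) = 1/3 ≈ 0.3333.
R = 109 + 0.3333 × (246 − 109) = 154.662 → 155
G = 203 + 0.3333 × (38 − 203) = 148.006 → 148
B = 206 + 0.3333 × (36 − 206) = 149.339 → 149

(155, 148, 149)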